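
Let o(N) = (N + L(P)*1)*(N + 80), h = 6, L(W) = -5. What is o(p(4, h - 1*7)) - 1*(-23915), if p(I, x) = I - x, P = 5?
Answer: 23915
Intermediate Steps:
o(N) = (-5 + N)*(80 + N) (o(N) = (N - 5*1)*(N + 80) = (N - 5)*(80 + N) = (-5 + N)*(80 + N))
o(p(4, h - 1*7)) - 1*(-23915) = (-400 + (4 - (6 - 1*7))² + 75*(4 - (6 - 1*7))) - 1*(-23915) = (-400 + (4 - (6 - 7))² + 75*(4 - (6 - 7))) + 23915 = (-400 + (4 - 1*(-1))² + 75*(4 - 1*(-1))) + 23915 = (-400 + (4 + 1)² + 75*(4 + 1)) + 23915 = (-400 + 5² + 75*5) + 23915 = (-400 + 25 + 375) + 23915 = 0 + 23915 = 23915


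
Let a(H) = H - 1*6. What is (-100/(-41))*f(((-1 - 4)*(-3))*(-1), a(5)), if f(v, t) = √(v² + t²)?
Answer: 100*√226/41 ≈ 36.667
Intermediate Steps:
a(H) = -6 + H (a(H) = H - 6 = -6 + H)
f(v, t) = √(t² + v²)
(-100/(-41))*f(((-1 - 4)*(-3))*(-1), a(5)) = (-100/(-41))*√((-6 + 5)² + (((-1 - 4)*(-3))*(-1))²) = (-100*(-1/41))*√((-1)² + (-5*(-3)*(-1))²) = 100*√(1 + (15*(-1))²)/41 = 100*√(1 + (-15)²)/41 = 100*√(1 + 225)/41 = 100*√226/41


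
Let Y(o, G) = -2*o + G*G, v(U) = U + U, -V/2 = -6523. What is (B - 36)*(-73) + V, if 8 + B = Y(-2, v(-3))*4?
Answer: 4578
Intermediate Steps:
V = 13046 (V = -2*(-6523) = 13046)
v(U) = 2*U
Y(o, G) = G² - 2*o (Y(o, G) = -2*o + G² = G² - 2*o)
B = 152 (B = -8 + ((2*(-3))² - 2*(-2))*4 = -8 + ((-6)² + 4)*4 = -8 + (36 + 4)*4 = -8 + 40*4 = -8 + 160 = 152)
(B - 36)*(-73) + V = (152 - 36)*(-73) + 13046 = 116*(-73) + 13046 = -8468 + 13046 = 4578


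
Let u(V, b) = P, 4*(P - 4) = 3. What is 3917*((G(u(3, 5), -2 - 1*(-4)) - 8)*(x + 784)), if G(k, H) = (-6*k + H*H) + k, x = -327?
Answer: -198697659/4 ≈ -4.9674e+7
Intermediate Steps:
P = 19/4 (P = 4 + (¼)*3 = 4 + ¾ = 19/4 ≈ 4.7500)
u(V, b) = 19/4
G(k, H) = H² - 5*k (G(k, H) = (-6*k + H²) + k = (H² - 6*k) + k = H² - 5*k)
3917*((G(u(3, 5), -2 - 1*(-4)) - 8)*(x + 784)) = 3917*((((-2 - 1*(-4))² - 5*19/4) - 8)*(-327 + 784)) = 3917*((((-2 + 4)² - 95/4) - 8)*457) = 3917*(((2² - 95/4) - 8)*457) = 3917*(((4 - 95/4) - 8)*457) = 3917*((-79/4 - 8)*457) = 3917*(-111/4*457) = 3917*(-50727/4) = -198697659/4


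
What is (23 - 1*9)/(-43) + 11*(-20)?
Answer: -9474/43 ≈ -220.33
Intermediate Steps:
(23 - 1*9)/(-43) + 11*(-20) = (23 - 9)*(-1/43) - 220 = 14*(-1/43) - 220 = -14/43 - 220 = -9474/43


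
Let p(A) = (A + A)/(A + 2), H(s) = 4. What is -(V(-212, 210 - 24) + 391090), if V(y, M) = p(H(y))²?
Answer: -3519826/9 ≈ -3.9109e+5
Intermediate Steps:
p(A) = 2*A/(2 + A) (p(A) = (2*A)/(2 + A) = 2*A/(2 + A))
V(y, M) = 16/9 (V(y, M) = (2*4/(2 + 4))² = (2*4/6)² = (2*4*(⅙))² = (4/3)² = 16/9)
-(V(-212, 210 - 24) + 391090) = -(16/9 + 391090) = -1*3519826/9 = -3519826/9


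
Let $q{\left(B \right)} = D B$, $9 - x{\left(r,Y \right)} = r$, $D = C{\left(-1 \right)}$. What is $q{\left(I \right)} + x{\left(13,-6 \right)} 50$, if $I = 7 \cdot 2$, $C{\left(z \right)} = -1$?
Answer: $-214$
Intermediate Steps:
$I = 14$
$D = -1$
$x{\left(r,Y \right)} = 9 - r$
$q{\left(B \right)} = - B$
$q{\left(I \right)} + x{\left(13,-6 \right)} 50 = \left(-1\right) 14 + \left(9 - 13\right) 50 = -14 + \left(9 - 13\right) 50 = -14 - 200 = -214$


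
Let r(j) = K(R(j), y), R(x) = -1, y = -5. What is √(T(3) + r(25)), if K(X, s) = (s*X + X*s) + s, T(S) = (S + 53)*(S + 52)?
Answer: √3085 ≈ 55.543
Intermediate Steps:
T(S) = (52 + S)*(53 + S) (T(S) = (53 + S)*(52 + S) = (52 + S)*(53 + S))
K(X, s) = s + 2*X*s (K(X, s) = (X*s + X*s) + s = 2*X*s + s = s + 2*X*s)
r(j) = 5 (r(j) = -5*(1 + 2*(-1)) = -5*(1 - 2) = -5*(-1) = 5)
√(T(3) + r(25)) = √((2756 + 3² + 105*3) + 5) = √((2756 + 9 + 315) + 5) = √(3080 + 5) = √3085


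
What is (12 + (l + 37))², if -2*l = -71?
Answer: 28561/4 ≈ 7140.3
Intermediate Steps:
l = 71/2 (l = -½*(-71) = 71/2 ≈ 35.500)
(12 + (l + 37))² = (12 + (71/2 + 37))² = (12 + 145/2)² = (169/2)² = 28561/4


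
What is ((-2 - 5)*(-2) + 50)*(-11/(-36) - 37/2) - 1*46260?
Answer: -426820/9 ≈ -47424.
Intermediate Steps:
((-2 - 5)*(-2) + 50)*(-11/(-36) - 37/2) - 1*46260 = (-7*(-2) + 50)*(-11*(-1/36) - 37*½) - 46260 = (14 + 50)*(11/36 - 37/2) - 46260 = 64*(-655/36) - 46260 = -10480/9 - 46260 = -426820/9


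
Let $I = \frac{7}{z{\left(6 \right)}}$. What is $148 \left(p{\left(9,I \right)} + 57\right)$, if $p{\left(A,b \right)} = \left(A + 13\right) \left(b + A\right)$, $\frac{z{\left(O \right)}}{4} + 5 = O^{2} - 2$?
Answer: $\frac{1100158}{29} \approx 37937.0$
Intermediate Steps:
$z{\left(O \right)} = -28 + 4 O^{2}$ ($z{\left(O \right)} = -20 + 4 \left(O^{2} - 2\right) = -20 + 4 \left(-2 + O^{2}\right) = -20 + \left(-8 + 4 O^{2}\right) = -28 + 4 O^{2}$)
$I = \frac{7}{116}$ ($I = \frac{7}{-28 + 4 \cdot 6^{2}} = \frac{7}{-28 + 4 \cdot 36} = \frac{7}{-28 + 144} = \frac{7}{116} \approx 0.060345$)
$p{\left(A,b \right)} = \left(13 + A\right) \left(A + b\right)$
$148 \left(p{\left(9,I \right)} + 57\right) = 148 \left(\left(9^{2} + 13 \cdot 9 + 13 \cdot \frac{7}{116} + 9 \cdot \frac{7}{116}\right) + 57\right) = 148 \left(\left(81 + 117 + \frac{91}{116} + \frac{63}{116}\right) + 57\right) = 148 \left(\frac{11561}{58} + 57\right) = 148 \cdot \frac{14867}{58} = \frac{1100158}{29}$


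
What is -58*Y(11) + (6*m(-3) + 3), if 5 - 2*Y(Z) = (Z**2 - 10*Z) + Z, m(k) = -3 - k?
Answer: 496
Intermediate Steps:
Y(Z) = 5/2 - Z**2/2 + 9*Z/2 (Y(Z) = 5/2 - ((Z**2 - 10*Z) + Z)/2 = 5/2 - (Z**2 - 9*Z)/2 = 5/2 + (-Z**2/2 + 9*Z/2) = 5/2 - Z**2/2 + 9*Z/2)
-58*Y(11) + (6*m(-3) + 3) = -58*(5/2 - 1/2*11**2 + (9/2)*11) + (6*(-3 - 1*(-3)) + 3) = -58*(5/2 - 1/2*121 + 99/2) + (6*(-3 + 3) + 3) = -58*(5/2 - 121/2 + 99/2) + (6*0 + 3) = -58*(-17/2) + (0 + 3) = 493 + 3 = 496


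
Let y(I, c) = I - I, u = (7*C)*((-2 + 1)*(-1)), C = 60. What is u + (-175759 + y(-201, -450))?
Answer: -175339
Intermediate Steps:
u = 420 (u = (7*60)*((-2 + 1)*(-1)) = 420*(-1*(-1)) = 420*1 = 420)
y(I, c) = 0
u + (-175759 + y(-201, -450)) = 420 + (-175759 + 0) = 420 - 175759 = -175339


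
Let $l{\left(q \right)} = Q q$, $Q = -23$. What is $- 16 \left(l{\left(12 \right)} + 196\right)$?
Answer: $1280$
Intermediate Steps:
$l{\left(q \right)} = - 23 q$
$- 16 \left(l{\left(12 \right)} + 196\right) = - 16 \left(\left(-23\right) 12 + 196\right) = - 16 \left(-276 + 196\right) = \left(-16\right) \left(-80\right) = 1280$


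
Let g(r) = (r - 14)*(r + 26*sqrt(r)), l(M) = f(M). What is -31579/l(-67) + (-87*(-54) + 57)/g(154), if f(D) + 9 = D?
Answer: 38457199/92568 + 4121*sqrt(154)/375144 ≈ 415.58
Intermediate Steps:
f(D) = -9 + D
l(M) = -9 + M
g(r) = (-14 + r)*(r + 26*sqrt(r))
-31579/l(-67) + (-87*(-54) + 57)/g(154) = -31579/(-9 - 67) + (-87*(-54) + 57)/(154**2 - 364*sqrt(154) - 14*154 + 26*154**(3/2)) = -31579/(-76) + (4698 + 57)/(23716 - 364*sqrt(154) - 2156 + 26*(154*sqrt(154))) = -31579*(-1/76) + 4755/(23716 - 364*sqrt(154) - 2156 + 4004*sqrt(154)) = 31579/76 + 4755/(21560 + 3640*sqrt(154))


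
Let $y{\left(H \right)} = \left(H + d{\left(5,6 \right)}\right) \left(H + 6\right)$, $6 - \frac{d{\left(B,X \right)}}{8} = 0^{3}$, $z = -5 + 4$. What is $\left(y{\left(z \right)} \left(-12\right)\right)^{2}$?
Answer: $7952400$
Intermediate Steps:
$z = -1$
$d{\left(B,X \right)} = 48$ ($d{\left(B,X \right)} = 48 - 8 \cdot 0^{3} = 48 - 0 = 48 + 0 = 48$)
$y{\left(H \right)} = \left(6 + H\right) \left(48 + H\right)$ ($y{\left(H \right)} = \left(H + 48\right) \left(H + 6\right) = \left(48 + H\right) \left(6 + H\right) = \left(6 + H\right) \left(48 + H\right)$)
$\left(y{\left(z \right)} \left(-12\right)\right)^{2} = \left(\left(288 + \left(-1\right)^{2} + 54 \left(-1\right)\right) \left(-12\right)\right)^{2} = \left(\left(288 + 1 - 54\right) \left(-12\right)\right)^{2} = \left(235 \left(-12\right)\right)^{2} = \left(-2820\right)^{2} = 7952400$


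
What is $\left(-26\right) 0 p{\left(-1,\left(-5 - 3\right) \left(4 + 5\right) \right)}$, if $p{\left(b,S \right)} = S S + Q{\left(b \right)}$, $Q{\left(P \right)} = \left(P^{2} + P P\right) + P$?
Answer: $0$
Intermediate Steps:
$Q{\left(P \right)} = P + 2 P^{2}$ ($Q{\left(P \right)} = \left(P^{2} + P^{2}\right) + P = 2 P^{2} + P = P + 2 P^{2}$)
$p{\left(b,S \right)} = S^{2} + b \left(1 + 2 b\right)$ ($p{\left(b,S \right)} = S S + b \left(1 + 2 b\right) = S^{2} + b \left(1 + 2 b\right)$)
$\left(-26\right) 0 p{\left(-1,\left(-5 - 3\right) \left(4 + 5\right) \right)} = \left(-26\right) 0 \left(\left(\left(-5 - 3\right) \left(4 + 5\right)\right)^{2} - \left(1 + 2 \left(-1\right)\right)\right) = 0 \left(\left(\left(-8\right) 9\right)^{2} - \left(1 - 2\right)\right) = 0 \left(\left(-72\right)^{2} - -1\right) = 0 \left(5184 + 1\right) = 0 \cdot 5185 = 0$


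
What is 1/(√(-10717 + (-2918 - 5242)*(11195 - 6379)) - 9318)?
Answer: -9318/126134401 - I*√39309277/126134401 ≈ -7.3874e-5 - 4.9707e-5*I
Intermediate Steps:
1/(√(-10717 + (-2918 - 5242)*(11195 - 6379)) - 9318) = 1/(√(-10717 - 8160*4816) - 9318) = 1/(√(-10717 - 39298560) - 9318) = 1/(√(-39309277) - 9318) = 1/(I*√39309277 - 9318) = 1/(-9318 + I*√39309277)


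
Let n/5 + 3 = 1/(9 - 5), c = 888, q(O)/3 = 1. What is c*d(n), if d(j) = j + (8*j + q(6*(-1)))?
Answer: -107226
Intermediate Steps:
q(O) = 3 (q(O) = 3*1 = 3)
n = -55/4 (n = -15 + 5/(9 - 5) = -15 + 5/4 = -55/4 ≈ -13.750)
d(j) = 3 + 9*j (d(j) = j + (8*j + 3) = j + (3 + 8*j) = 3 + 9*j)
c*d(n) = 888*(3 + 9*(-55/4)) = 888*(3 - 495/4) = 888*(-483/4) = -107226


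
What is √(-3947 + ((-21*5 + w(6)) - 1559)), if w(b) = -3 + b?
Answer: 2*I*√1402 ≈ 74.887*I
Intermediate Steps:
√(-3947 + ((-21*5 + w(6)) - 1559)) = √(-3947 + ((-21*5 + (-3 + 6)) - 1559)) = √(-3947 + ((-105 + 3) - 1559)) = √(-3947 + (-102 - 1559)) = √(-3947 - 1661) = √(-5608) = 2*I*√1402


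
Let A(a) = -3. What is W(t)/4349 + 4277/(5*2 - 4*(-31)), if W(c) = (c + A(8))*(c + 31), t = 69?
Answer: 19485073/582766 ≈ 33.435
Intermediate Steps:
W(c) = (-3 + c)*(31 + c) (W(c) = (c - 3)*(c + 31) = (-3 + c)*(31 + c))
W(t)/4349 + 4277/(5*2 - 4*(-31)) = (-93 + 69**2 + 28*69)/4349 + 4277/(5*2 - 4*(-31)) = (-93 + 4761 + 1932)*(1/4349) + 4277/(10 + 124) = 6600*(1/4349) + 4277/134 = 6600/4349 + 4277*(1/134) = 6600/4349 + 4277/134 = 19485073/582766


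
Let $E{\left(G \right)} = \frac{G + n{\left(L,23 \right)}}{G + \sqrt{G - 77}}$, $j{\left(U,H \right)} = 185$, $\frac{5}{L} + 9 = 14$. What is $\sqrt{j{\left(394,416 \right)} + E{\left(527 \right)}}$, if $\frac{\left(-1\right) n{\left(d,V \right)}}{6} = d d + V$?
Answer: $\frac{\sqrt{97878 + 2775 \sqrt{2}}}{\sqrt{527 + 15 \sqrt{2}}} \approx 13.627$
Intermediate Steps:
$L = 1$ ($L = \frac{5}{-9 + 14} = \frac{5}{5} = 5 \cdot \frac{1}{5} = 1$)
$n{\left(d,V \right)} = - 6 V - 6 d^{2}$ ($n{\left(d,V \right)} = - 6 \left(d d + V\right) = - 6 \left(d^{2} + V\right) = - 6 \left(V + d^{2}\right) = - 6 V - 6 d^{2}$)
$E{\left(G \right)} = \frac{-144 + G}{G + \sqrt{-77 + G}}$ ($E{\left(G \right)} = \frac{G - \left(138 + 6 \cdot 1^{2}\right)}{G + \sqrt{G - 77}} = \frac{G - 144}{G + \sqrt{-77 + G}} = \frac{-144 + G}{G + \sqrt{-77 + G}}$)
$\sqrt{j{\left(394,416 \right)} + E{\left(527 \right)}} = \sqrt{185 + \frac{-144 + 527}{527 + \sqrt{-77 + 527}}} = \sqrt{185 + \frac{1}{527 + \sqrt{450}} \cdot 383} = \sqrt{185 + \frac{1}{527 + 15 \sqrt{2}} \cdot 383} = \sqrt{185 + \frac{383}{527 + 15 \sqrt{2}}}$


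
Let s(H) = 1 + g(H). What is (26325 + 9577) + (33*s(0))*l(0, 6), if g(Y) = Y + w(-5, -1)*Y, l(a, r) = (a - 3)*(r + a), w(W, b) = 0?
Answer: 35308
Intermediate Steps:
l(a, r) = (-3 + a)*(a + r)
g(Y) = Y (g(Y) = Y + 0*Y = Y + 0 = Y)
s(H) = 1 + H
(26325 + 9577) + (33*s(0))*l(0, 6) = (26325 + 9577) + (33*(1 + 0))*(0² - 3*0 - 3*6 + 0*6) = 35902 + (33*1)*(0 + 0 - 18 + 0) = 35902 + 33*(-18) = 35902 - 594 = 35308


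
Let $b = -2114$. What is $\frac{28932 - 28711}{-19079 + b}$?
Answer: $- \frac{221}{21193} \approx -0.010428$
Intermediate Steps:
$\frac{28932 - 28711}{-19079 + b} = \frac{28932 - 28711}{-19079 - 2114} = \frac{221}{-21193} = 221 \left(- \frac{1}{21193}\right) = - \frac{221}{21193}$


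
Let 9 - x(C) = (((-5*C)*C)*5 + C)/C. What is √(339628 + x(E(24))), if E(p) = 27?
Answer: √340311 ≈ 583.36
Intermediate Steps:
x(C) = 9 - (C - 25*C²)/C (x(C) = 9 - (((-5*C)*C)*5 + C)/C = 9 - (-5*C²*5 + C)/C = 9 - (-25*C² + C)/C = 9 - (C - 25*C²)/C)
√(339628 + x(E(24))) = √(339628 + (8 + 25*27)) = √(339628 + (8 + 675)) = √(339628 + 683) = √340311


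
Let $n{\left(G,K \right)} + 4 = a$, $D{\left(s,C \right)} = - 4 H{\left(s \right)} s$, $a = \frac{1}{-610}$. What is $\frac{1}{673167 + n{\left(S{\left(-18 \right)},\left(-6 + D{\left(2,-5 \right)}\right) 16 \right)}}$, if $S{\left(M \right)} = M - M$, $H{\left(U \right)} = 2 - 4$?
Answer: $\frac{610}{410629429} \approx 1.4855 \cdot 10^{-6}$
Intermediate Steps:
$H{\left(U \right)} = -2$
$S{\left(M \right)} = 0$
$a = - \frac{1}{610} \approx -0.0016393$
$D{\left(s,C \right)} = 8 s$ ($D{\left(s,C \right)} = \left(-4\right) \left(-2\right) s = 8 s$)
$n{\left(G,K \right)} = - \frac{2441}{610}$ ($n{\left(G,K \right)} = -4 - \frac{1}{610} = - \frac{2441}{610}$)
$\frac{1}{673167 + n{\left(S{\left(-18 \right)},\left(-6 + D{\left(2,-5 \right)}\right) 16 \right)}} = \frac{1}{673167 - \frac{2441}{610}} = \frac{1}{\frac{410629429}{610}} = \frac{610}{410629429}$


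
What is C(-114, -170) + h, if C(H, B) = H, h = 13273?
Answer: 13159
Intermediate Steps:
C(-114, -170) + h = -114 + 13273 = 13159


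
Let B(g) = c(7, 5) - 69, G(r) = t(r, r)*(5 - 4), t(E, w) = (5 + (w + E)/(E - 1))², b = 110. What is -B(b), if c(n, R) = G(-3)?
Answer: 107/4 ≈ 26.750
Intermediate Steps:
t(E, w) = (5 + (E + w)/(-1 + E))²
G(r) = (-5 + 7*r)²/(-1 + r)² (G(r) = ((-5 + r + 6*r)²/(-1 + r)²)*(5 - 4) = ((-5 + 7*r)²/(-1 + r)²)*1 = (-5 + 7*r)²/(-1 + r)²)
c(n, R) = 169/4 (c(n, R) = (-5 + 7*(-3))²/(-1 - 3)² = (-5 - 21)²/(-4)² = (1/16)*(-26)² = (1/16)*676 = 169/4)
B(g) = -107/4 (B(g) = 169/4 - 69 = -107/4)
-B(b) = -1*(-107/4) = 107/4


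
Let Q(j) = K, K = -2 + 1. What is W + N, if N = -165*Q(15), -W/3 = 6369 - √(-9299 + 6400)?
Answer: -18942 + 3*I*√2899 ≈ -18942.0 + 161.53*I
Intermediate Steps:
K = -1
Q(j) = -1
W = -19107 + 3*I*√2899 (W = -3*(6369 - √(-9299 + 6400)) = -3*(6369 - √(-2899)) = -3*(6369 - I*√2899) = -19107 + 3*I*√2899 ≈ -19107.0 + 161.53*I)
N = 165 (N = -165*(-1) = 165)
W + N = (-19107 + 3*I*√2899) + 165 = -18942 + 3*I*√2899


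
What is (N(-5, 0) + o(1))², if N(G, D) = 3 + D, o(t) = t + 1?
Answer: 25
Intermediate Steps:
o(t) = 1 + t
(N(-5, 0) + o(1))² = ((3 + 0) + (1 + 1))² = (3 + 2)² = 5² = 25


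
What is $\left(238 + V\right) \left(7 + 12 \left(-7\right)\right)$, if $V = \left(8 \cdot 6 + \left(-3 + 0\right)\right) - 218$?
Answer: $-5005$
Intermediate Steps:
$V = -173$ ($V = \left(48 - 3\right) - 218 = 45 - 218 = -173$)
$\left(238 + V\right) \left(7 + 12 \left(-7\right)\right) = \left(238 - 173\right) \left(7 + 12 \left(-7\right)\right) = 65 \left(7 - 84\right) = 65 \left(-77\right) = -5005$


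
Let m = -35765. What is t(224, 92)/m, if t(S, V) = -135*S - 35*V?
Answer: 6692/7153 ≈ 0.93555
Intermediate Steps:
t(224, 92)/m = (-135*224 - 35*92)/(-35765) = (-30240 - 3220)*(-1/35765) = -33460*(-1/35765) = 6692/7153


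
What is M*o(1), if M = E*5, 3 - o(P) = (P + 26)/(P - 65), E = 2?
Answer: 1095/32 ≈ 34.219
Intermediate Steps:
o(P) = 3 - (26 + P)/(-65 + P) (o(P) = 3 - (P + 26)/(P - 65) = 3 - (26 + P)/(-65 + P))
M = 10 (M = 2*5 = 10)
M*o(1) = 10*((-221 + 2*1)/(-65 + 1)) = 10*((-221 + 2)/(-64)) = 10*(-1/64*(-219)) = 10*(219/64) = 1095/32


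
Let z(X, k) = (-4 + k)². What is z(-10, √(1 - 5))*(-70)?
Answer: -840 + 1120*I ≈ -840.0 + 1120.0*I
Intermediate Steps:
z(-10, √(1 - 5))*(-70) = (-4 + √(1 - 5))²*(-70) = (-4 + √(-4))²*(-70) = (-4 + 2*I)²*(-70) = -70*(-4 + 2*I)²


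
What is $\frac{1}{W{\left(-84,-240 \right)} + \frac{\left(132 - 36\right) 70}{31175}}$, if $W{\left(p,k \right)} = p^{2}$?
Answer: $\frac{6235}{43995504} \approx 0.00014172$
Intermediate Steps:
$\frac{1}{W{\left(-84,-240 \right)} + \frac{\left(132 - 36\right) 70}{31175}} = \frac{1}{\left(-84\right)^{2} + \frac{\left(132 - 36\right) 70}{31175}} = \frac{1}{7056 + 96 \cdot 70 \cdot \frac{1}{31175}} = \frac{1}{7056 + 6720 \cdot \frac{1}{31175}} = \frac{1}{7056 + \frac{1344}{6235}} = \frac{1}{\frac{43995504}{6235}} = \frac{6235}{43995504}$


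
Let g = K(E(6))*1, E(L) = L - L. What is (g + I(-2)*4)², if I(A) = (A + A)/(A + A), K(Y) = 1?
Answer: 25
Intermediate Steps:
E(L) = 0
I(A) = 1 (I(A) = (2*A)/((2*A)) = (2*A)*(1/(2*A)) = 1)
g = 1 (g = 1*1 = 1)
(g + I(-2)*4)² = (1 + 1*4)² = (1 + 4)² = 5² = 25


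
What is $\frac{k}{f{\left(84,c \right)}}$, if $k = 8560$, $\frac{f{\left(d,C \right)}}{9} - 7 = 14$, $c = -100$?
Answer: $\frac{8560}{189} \approx 45.291$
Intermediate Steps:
$f{\left(d,C \right)} = 189$ ($f{\left(d,C \right)} = 63 + 9 \cdot 14 = 63 + 126 = 189$)
$\frac{k}{f{\left(84,c \right)}} = \frac{8560}{189}$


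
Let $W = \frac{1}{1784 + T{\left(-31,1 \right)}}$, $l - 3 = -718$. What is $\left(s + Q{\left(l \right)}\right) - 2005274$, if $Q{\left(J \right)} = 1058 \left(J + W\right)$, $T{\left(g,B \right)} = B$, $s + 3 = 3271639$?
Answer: $\frac{910158278}{1785} \approx 5.0989 \cdot 10^{5}$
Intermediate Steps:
$l = -715$ ($l = 3 - 718 = -715$)
$s = 3271636$ ($s = -3 + 3271639 = 3271636$)
$W = \frac{1}{1785}$ ($W = \frac{1}{1784 + 1} = \frac{1}{1785} \approx 0.00056022$)
$Q{\left(J \right)} = \frac{1058}{1785} + 1058 J$ ($Q{\left(J \right)} = 1058 \left(J + \frac{1}{1785}\right) = 1058 \left(\frac{1}{1785} + J\right) = \frac{1058}{1785} + 1058 J$)
$\left(s + Q{\left(l \right)}\right) - 2005274 = \left(3271636 + \left(\frac{1058}{1785} + 1058 \left(-715\right)\right)\right) - 2005274 = \left(3271636 + \left(\frac{1058}{1785} - 756470\right)\right) - 2005274 = \left(3271636 - \frac{1350297892}{1785}\right) - 2005274 = \frac{4489572368}{1785} - 2005274 = \frac{910158278}{1785}$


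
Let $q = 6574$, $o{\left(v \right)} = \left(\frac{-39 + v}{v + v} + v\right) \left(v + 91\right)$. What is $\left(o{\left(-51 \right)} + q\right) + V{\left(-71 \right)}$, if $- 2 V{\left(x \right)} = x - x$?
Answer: $\frac{77678}{17} \approx 4569.3$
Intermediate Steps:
$V{\left(x \right)} = 0$ ($V{\left(x \right)} = - \frac{x - x}{2} = \left(- \frac{1}{2}\right) 0 = 0$)
$o{\left(v \right)} = \left(91 + v\right) \left(v + \frac{-39 + v}{2 v}\right)$ ($o{\left(v \right)} = \left(\frac{-39 + v}{2 v} + v\right) \left(91 + v\right) = \left(v + \frac{-39 + v}{2 v}\right) \left(91 + v\right) = \left(91 + v\right) \left(v + \frac{-39 + v}{2 v}\right)$)
$\left(o{\left(-51 \right)} + q\right) + V{\left(-71 \right)} = \left(\left(26 + \left(-51\right)^{2} - \frac{3549}{2 \left(-51\right)} + \frac{183}{2} \left(-51\right)\right) + 6574\right) + 0 = \left(\left(26 + 2601 - - \frac{1183}{34} - \frac{9333}{2}\right) + 6574\right) + 0 = \left(\left(26 + 2601 + \frac{1183}{34} - \frac{9333}{2}\right) + 6574\right) + 0 = \left(- \frac{34080}{17} + 6574\right) + 0 = \frac{77678}{17} + 0 = \frac{77678}{17}$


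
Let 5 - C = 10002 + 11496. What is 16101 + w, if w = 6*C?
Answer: -112857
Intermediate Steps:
C = -21493 (C = 5 - (10002 + 11496) = 5 - 1*21498 = 5 - 21498 = -21493)
w = -128958 (w = 6*(-21493) = -128958)
16101 + w = 16101 - 128958 = -112857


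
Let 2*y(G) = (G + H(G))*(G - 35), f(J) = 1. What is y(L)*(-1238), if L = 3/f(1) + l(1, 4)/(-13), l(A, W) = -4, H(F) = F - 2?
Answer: 15301680/169 ≈ 90543.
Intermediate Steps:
H(F) = -2 + F
L = 43/13 (L = 3/1 - 4/(-13) = 3*1 - 4*(-1/13) = 3 + 4/13 = 43/13 ≈ 3.3077)
y(G) = (-35 + G)*(-2 + 2*G)/2 (y(G) = ((G + (-2 + G))*(G - 35))/2 = ((-2 + 2*G)*(-35 + G))/2 = ((-35 + G)*(-2 + 2*G))/2 = (-35 + G)*(-2 + 2*G)/2)
y(L)*(-1238) = (35 + (43/13)**2 - 36*43/13)*(-1238) = (35 + 1849/169 - 1548/13)*(-1238) = -12360/169*(-1238) = 15301680/169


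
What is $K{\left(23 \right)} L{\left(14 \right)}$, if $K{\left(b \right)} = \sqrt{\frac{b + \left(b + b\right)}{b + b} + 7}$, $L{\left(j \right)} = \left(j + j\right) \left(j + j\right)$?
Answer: $392 \sqrt{34} \approx 2285.7$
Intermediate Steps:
$L{\left(j \right)} = 4 j^{2}$ ($L{\left(j \right)} = 2 j 2 j = 4 j^{2}$)
$K{\left(b \right)} = \frac{\sqrt{34}}{2}$ ($K{\left(b \right)} = \sqrt{\frac{b + 2 b}{2 b} + 7} = \sqrt{3 b \frac{1}{2 b} + 7} = \sqrt{\frac{3}{2} + 7} = \sqrt{\frac{17}{2}} = \frac{\sqrt{34}}{2}$)
$K{\left(23 \right)} L{\left(14 \right)} = \frac{\sqrt{34}}{2} \cdot 4 \cdot 14^{2} = \frac{\sqrt{34}}{2} \cdot 4 \cdot 196 = \frac{\sqrt{34}}{2} \cdot 784 = 392 \sqrt{34}$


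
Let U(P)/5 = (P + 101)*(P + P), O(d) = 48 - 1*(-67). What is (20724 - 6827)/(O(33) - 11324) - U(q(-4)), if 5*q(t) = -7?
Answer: 78079663/56045 ≈ 1393.2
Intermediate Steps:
q(t) = -7/5 (q(t) = (⅕)*(-7) = -7/5)
O(d) = 115 (O(d) = 48 + 67 = 115)
U(P) = 10*P*(101 + P) (U(P) = 5*((P + 101)*(P + P)) = 5*((101 + P)*(2*P)) = 5*(2*P*(101 + P)) = 10*P*(101 + P))
(20724 - 6827)/(O(33) - 11324) - U(q(-4)) = (20724 - 6827)/(115 - 11324) - 10*(-7)*(101 - 7/5)/5 = 13897/(-11209) - 10*(-7)*498/(5*5) = 13897*(-1/11209) - 1*(-6972/5) = -13897/11209 + 6972/5 = 78079663/56045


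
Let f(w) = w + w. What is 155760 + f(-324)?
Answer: 155112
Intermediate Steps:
f(w) = 2*w
155760 + f(-324) = 155760 + 2*(-324) = 155760 - 648 = 155112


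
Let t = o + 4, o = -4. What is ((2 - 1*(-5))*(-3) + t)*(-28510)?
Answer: 598710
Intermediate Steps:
t = 0 (t = -4 + 4 = 0)
((2 - 1*(-5))*(-3) + t)*(-28510) = ((2 - 1*(-5))*(-3) + 0)*(-28510) = ((2 + 5)*(-3) + 0)*(-28510) = (7*(-3) + 0)*(-28510) = (-21 + 0)*(-28510) = -21*(-28510) = 598710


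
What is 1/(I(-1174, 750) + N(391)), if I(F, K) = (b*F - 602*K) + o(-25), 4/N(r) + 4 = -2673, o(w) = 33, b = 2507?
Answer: -2677/9087571749 ≈ -2.9458e-7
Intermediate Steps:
N(r) = -4/2677 (N(r) = 4/(-4 - 2673) = 4/(-2677) = 4*(-1/2677) = -4/2677)
I(F, K) = 33 - 602*K + 2507*F (I(F, K) = (2507*F - 602*K) + 33 = (-602*K + 2507*F) + 33 = 33 - 602*K + 2507*F)
1/(I(-1174, 750) + N(391)) = 1/((33 - 602*750 + 2507*(-1174)) - 4/2677) = 1/((33 - 451500 - 2943218) - 4/2677) = 1/(-3394685 - 4/2677) = 1/(-9087571749/2677) = -2677/9087571749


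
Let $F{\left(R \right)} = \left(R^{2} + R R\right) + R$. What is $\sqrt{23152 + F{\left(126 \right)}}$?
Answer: $\sqrt{55030} \approx 234.58$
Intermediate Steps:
$F{\left(R \right)} = R + 2 R^{2}$ ($F{\left(R \right)} = \left(R^{2} + R^{2}\right) + R = 2 R^{2} + R = R + 2 R^{2}$)
$\sqrt{23152 + F{\left(126 \right)}} = \sqrt{23152 + 126 \left(1 + 2 \cdot 126\right)} = \sqrt{23152 + 126 \left(1 + 252\right)} = \sqrt{23152 + 126 \cdot 253} = \sqrt{23152 + 31878} = \sqrt{55030}$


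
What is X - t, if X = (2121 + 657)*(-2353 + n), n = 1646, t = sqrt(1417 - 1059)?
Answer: -1964046 - sqrt(358) ≈ -1.9641e+6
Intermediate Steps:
t = sqrt(358) ≈ 18.921
X = -1964046 (X = (2121 + 657)*(-2353 + 1646) = 2778*(-707) = -1964046)
X - t = -1964046 - sqrt(358)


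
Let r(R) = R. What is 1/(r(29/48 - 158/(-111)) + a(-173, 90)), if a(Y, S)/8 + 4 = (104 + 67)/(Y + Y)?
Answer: -307248/10423747 ≈ -0.029476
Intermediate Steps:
a(Y, S) = -32 + 684/Y (a(Y, S) = -32 + 8*((104 + 67)/(Y + Y)) = -32 + 8*(171/((2*Y))) = -32 + 8*(171*(1/(2*Y))) = -32 + 8*(171/(2*Y)) = -32 + 684/Y)
1/(r(29/48 - 158/(-111)) + a(-173, 90)) = 1/((29/48 - 158/(-111)) + (-32 + 684/(-173))) = 1/((29*(1/48) - 158*(-1/111)) + (-32 + 684*(-1/173))) = 1/((29/48 + 158/111) + (-32 - 684/173)) = 1/(3601/1776 - 6220/173) = 1/(-10423747/307248) = -307248/10423747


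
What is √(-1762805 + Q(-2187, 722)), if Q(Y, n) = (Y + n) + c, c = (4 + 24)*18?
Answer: 3*I*√195974 ≈ 1328.1*I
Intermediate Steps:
c = 504 (c = 28*18 = 504)
Q(Y, n) = 504 + Y + n (Q(Y, n) = (Y + n) + 504 = 504 + Y + n)
√(-1762805 + Q(-2187, 722)) = √(-1762805 + (504 - 2187 + 722)) = √(-1762805 - 961) = √(-1763766) = 3*I*√195974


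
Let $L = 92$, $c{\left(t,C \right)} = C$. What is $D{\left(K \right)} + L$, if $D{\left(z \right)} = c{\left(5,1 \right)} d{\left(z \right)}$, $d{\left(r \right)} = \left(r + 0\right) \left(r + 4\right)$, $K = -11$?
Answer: $169$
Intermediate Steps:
$d{\left(r \right)} = r \left(4 + r\right)$
$D{\left(z \right)} = z \left(4 + z\right)$ ($D{\left(z \right)} = 1 z \left(4 + z\right) = z \left(4 + z\right)$)
$D{\left(K \right)} + L = - 11 \left(4 - 11\right) + 92 = \left(-11\right) \left(-7\right) + 92 = 77 + 92 = 169$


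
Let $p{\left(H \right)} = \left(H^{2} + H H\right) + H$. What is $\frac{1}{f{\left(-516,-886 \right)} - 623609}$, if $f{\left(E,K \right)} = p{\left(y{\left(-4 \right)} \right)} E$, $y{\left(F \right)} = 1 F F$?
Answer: $- \frac{1}{896057} \approx -1.116 \cdot 10^{-6}$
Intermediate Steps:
$y{\left(F \right)} = F^{2}$ ($y{\left(F \right)} = 1 F^{2} = F^{2}$)
$p{\left(H \right)} = H + 2 H^{2}$ ($p{\left(H \right)} = \left(H^{2} + H^{2}\right) + H = 2 H^{2} + H = H + 2 H^{2}$)
$f{\left(E,K \right)} = 528 E$ ($f{\left(E,K \right)} = \left(-4\right)^{2} \left(1 + 2 \left(-4\right)^{2}\right) E = 16 \left(1 + 2 \cdot 16\right) E = 16 \left(1 + 32\right) E = 16 \cdot 33 E = 528 E$)
$\frac{1}{f{\left(-516,-886 \right)} - 623609} = \frac{1}{528 \left(-516\right) - 623609} = \frac{1}{-272448 - 623609} = \frac{1}{-896057} = - \frac{1}{896057}$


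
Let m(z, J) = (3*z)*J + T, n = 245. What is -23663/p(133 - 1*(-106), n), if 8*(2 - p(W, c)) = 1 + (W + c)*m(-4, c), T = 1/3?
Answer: -567912/4268441 ≈ -0.13305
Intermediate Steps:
T = 1/3 ≈ 0.33333
m(z, J) = 1/3 + 3*J*z (m(z, J) = (3*z)*J + 1/3 = 3*J*z + 1/3 = 1/3 + 3*J*z)
p(W, c) = 15/8 - (1/3 - 12*c)*(W + c)/8 (p(W, c) = 2 - (1 + (W + c)*(1/3 + 3*c*(-4)))/8 = 2 - (1 + (W + c)*(1/3 - 12*c))/8 = 2 - (1 + (1/3 - 12*c)*(W + c))/8 = 2 + (-1/8 - (1/3 - 12*c)*(W + c)/8) = 15/8 - (1/3 - 12*c)*(W + c)/8)
-23663/p(133 - 1*(-106), n) = -23663/(15/8 + (133 - 1*(-106))*(-1 + 36*245)/24 + (1/24)*245*(-1 + 36*245)) = -23663/(15/8 + (133 + 106)*(-1 + 8820)/24 + (1/24)*245*(-1 + 8820)) = -23663/(15/8 + (1/24)*239*8819 + (1/24)*245*8819) = -23663/(15/8 + 2107741/24 + 2160655/24) = -23663/4268441/24 = -23663*24/4268441 = -567912/4268441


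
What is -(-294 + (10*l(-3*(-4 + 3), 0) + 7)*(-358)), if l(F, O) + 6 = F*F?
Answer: 13540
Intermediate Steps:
l(F, O) = -6 + F² (l(F, O) = -6 + F*F = -6 + F²)
-(-294 + (10*l(-3*(-4 + 3), 0) + 7)*(-358)) = -(-294 + (10*(-6 + (-3*(-4 + 3))²) + 7)*(-358)) = -(-294 + (10*(-6 + (-3*(-1))²) + 7)*(-358)) = -(-294 + (10*(-6 + 3²) + 7)*(-358)) = -(-294 + (10*(-6 + 9) + 7)*(-358)) = -(-294 + (10*3 + 7)*(-358)) = -(-294 + (30 + 7)*(-358)) = -(-294 + 37*(-358)) = -(-294 - 13246) = -1*(-13540) = 13540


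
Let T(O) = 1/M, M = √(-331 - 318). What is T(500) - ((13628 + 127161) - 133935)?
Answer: -6854 - I*√649/649 ≈ -6854.0 - 0.039253*I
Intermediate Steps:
M = I*√649 (M = √(-649) = I*√649 ≈ 25.475*I)
T(O) = -I*√649/649 (T(O) = 1/(I*√649) = -I*√649/649)
T(500) - ((13628 + 127161) - 133935) = -I*√649/649 - ((13628 + 127161) - 133935) = -I*√649/649 - (140789 - 133935) = -I*√649/649 - 1*6854 = -I*√649/649 - 6854 = -6854 - I*√649/649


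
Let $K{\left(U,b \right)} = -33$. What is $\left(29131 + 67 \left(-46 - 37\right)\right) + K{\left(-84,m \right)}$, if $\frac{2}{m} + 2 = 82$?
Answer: $23537$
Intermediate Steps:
$m = \frac{1}{40}$ ($m = \frac{2}{-2 + 82} = \frac{2}{80} = 2 \cdot \frac{1}{80} = \frac{1}{40} \approx 0.025$)
$\left(29131 + 67 \left(-46 - 37\right)\right) + K{\left(-84,m \right)} = \left(29131 + 67 \left(-46 - 37\right)\right) - 33 = \left(29131 + 67 \left(-83\right)\right) - 33 = \left(29131 - 5561\right) - 33 = 23570 - 33 = 23537$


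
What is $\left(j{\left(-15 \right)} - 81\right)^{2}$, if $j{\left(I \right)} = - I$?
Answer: $4356$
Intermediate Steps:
$\left(j{\left(-15 \right)} - 81\right)^{2} = \left(\left(-1\right) \left(-15\right) - 81\right)^{2} = \left(15 - 81\right)^{2} = \left(-66\right)^{2} = 4356$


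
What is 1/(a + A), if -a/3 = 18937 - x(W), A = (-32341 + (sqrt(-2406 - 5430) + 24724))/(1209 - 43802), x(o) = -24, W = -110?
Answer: -17199124402531/978334717631874640 + 42593*I*sqrt(1959)/2935004152895623920 ≈ -1.758e-5 + 6.4231e-13*I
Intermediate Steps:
A = 7617/42593 - 2*I*sqrt(1959)/42593 (A = (-32341 + (sqrt(-7836) + 24724))/(-42593) = (-32341 + (2*I*sqrt(1959) + 24724))*(-1/42593) = (-32341 + (24724 + 2*I*sqrt(1959)))*(-1/42593) = (-7617 + 2*I*sqrt(1959))*(-1/42593) = 7617/42593 - 2*I*sqrt(1959)/42593 ≈ 0.17883 - 0.0020783*I)
a = -56883 (a = -3*(18937 - 1*(-24)) = -3*(18937 + 24) = -3*18961 = -56883)
1/(a + A) = 1/(-56883 + (7617/42593 - 2*I*sqrt(1959)/42593)) = 1/(-2422810002/42593 - 2*I*sqrt(1959)/42593)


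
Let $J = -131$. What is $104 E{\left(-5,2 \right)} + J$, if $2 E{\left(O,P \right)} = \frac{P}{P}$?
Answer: $-79$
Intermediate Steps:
$E{\left(O,P \right)} = \frac{1}{2}$ ($E{\left(O,P \right)} = \frac{P \frac{1}{P}}{2} = \frac{1}{2} \cdot 1 = \frac{1}{2}$)
$104 E{\left(-5,2 \right)} + J = 104 \cdot \frac{1}{2} - 131 = 52 - 131 = -79$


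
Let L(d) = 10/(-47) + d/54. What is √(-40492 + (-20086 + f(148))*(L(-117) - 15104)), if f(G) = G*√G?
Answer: √(6031621942485 - 88897659132*√37)/141 ≈ 16619.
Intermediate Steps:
f(G) = G^(3/2)
L(d) = -10/47 + d/54 (L(d) = 10*(-1/47) + d*(1/54) = -10/47 + d/54)
√(-40492 + (-20086 + f(148))*(L(-117) - 15104)) = √(-40492 + (-20086 + 148^(3/2))*((-10/47 + (1/54)*(-117)) - 15104)) = √(-40492 + (-20086 + 296*√37)*((-10/47 - 13/6) - 15104)) = √(-40492 + (-20086 + 296*√37)*(-671/282 - 15104)) = √(-40492 + (-20086 + 296*√37)*(-4259999/282)) = √(-40492 + (42783169957/141 - 630479852*√37/141)) = √(42777460585/141 - 630479852*√37/141)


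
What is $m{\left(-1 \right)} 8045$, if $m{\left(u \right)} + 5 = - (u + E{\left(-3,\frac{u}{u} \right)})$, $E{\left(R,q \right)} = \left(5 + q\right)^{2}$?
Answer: $-321800$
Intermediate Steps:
$m{\left(u \right)} = -41 - u$ ($m{\left(u \right)} = -5 - \left(u + \left(5 + \frac{u}{u}\right)^{2}\right) = -5 - \left(u + \left(5 + 1\right)^{2}\right) = -5 - \left(u + 6^{2}\right) = -5 - \left(u + 36\right) = -5 - \left(36 + u\right) = -41 - u$)
$m{\left(-1 \right)} 8045 = \left(-41 - -1\right) 8045 = \left(-41 + 1\right) 8045 = \left(-40\right) 8045 = -321800$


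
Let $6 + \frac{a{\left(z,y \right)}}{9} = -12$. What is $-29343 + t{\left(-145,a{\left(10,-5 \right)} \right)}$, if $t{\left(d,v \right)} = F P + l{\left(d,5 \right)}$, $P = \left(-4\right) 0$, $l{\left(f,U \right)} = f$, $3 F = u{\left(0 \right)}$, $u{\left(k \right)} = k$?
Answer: $-29488$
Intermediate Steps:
$F = 0$ ($F = \frac{1}{3} \cdot 0 = 0$)
$a{\left(z,y \right)} = -162$ ($a{\left(z,y \right)} = -54 + 9 \left(-12\right) = -54 - 108 = -162$)
$P = 0$
$t{\left(d,v \right)} = d$ ($t{\left(d,v \right)} = 0 \cdot 0 + d = 0 + d = d$)
$-29343 + t{\left(-145,a{\left(10,-5 \right)} \right)} = -29343 - 145 = -29488$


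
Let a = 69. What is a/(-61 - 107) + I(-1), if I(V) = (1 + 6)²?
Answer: 2721/56 ≈ 48.589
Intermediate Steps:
I(V) = 49 (I(V) = 7² = 49)
a/(-61 - 107) + I(-1) = 69/(-61 - 107) + 49 = 69/(-168) + 49 = 69*(-1/168) + 49 = -23/56 + 49 = 2721/56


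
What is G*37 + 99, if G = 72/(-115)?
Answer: 8721/115 ≈ 75.835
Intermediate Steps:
G = -72/115 (G = 72*(-1/115) = -72/115 ≈ -0.62609)
G*37 + 99 = -72/115*37 + 99 = -2664/115 + 99 = 8721/115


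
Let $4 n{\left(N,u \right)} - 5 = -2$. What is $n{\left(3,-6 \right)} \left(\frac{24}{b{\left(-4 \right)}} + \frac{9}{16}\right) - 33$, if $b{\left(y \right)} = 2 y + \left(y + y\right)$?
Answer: $- \frac{2157}{64} \approx -33.703$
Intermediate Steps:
$n{\left(N,u \right)} = \frac{3}{4}$ ($n{\left(N,u \right)} = \frac{5}{4} + \frac{1}{4} \left(-2\right) = \frac{5}{4} - \frac{1}{2} = \frac{3}{4}$)
$b{\left(y \right)} = 4 y$ ($b{\left(y \right)} = 2 y + 2 y = 4 y$)
$n{\left(3,-6 \right)} \left(\frac{24}{b{\left(-4 \right)}} + \frac{9}{16}\right) - 33 = \frac{3 \left(\frac{24}{4 \left(-4\right)} + \frac{9}{16}\right)}{4} - 33 = \frac{3 \left(\frac{24}{-16} + 9 \cdot \frac{1}{16}\right)}{4} - 33 = \frac{3 \left(24 \left(- \frac{1}{16}\right) + \frac{9}{16}\right)}{4} - 33 = \frac{3 \left(- \frac{3}{2} + \frac{9}{16}\right)}{4} - 33 = \frac{3}{4} \left(- \frac{15}{16}\right) - 33 = - \frac{45}{64} - 33 = - \frac{2157}{64}$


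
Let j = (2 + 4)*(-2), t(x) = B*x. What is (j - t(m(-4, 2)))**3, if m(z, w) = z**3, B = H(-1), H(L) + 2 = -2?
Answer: -19248832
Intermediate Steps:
H(L) = -4 (H(L) = -2 - 2 = -4)
B = -4
t(x) = -4*x
j = -12 (j = 6*(-2) = -12)
(j - t(m(-4, 2)))**3 = (-12 - (-4)*(-4)**3)**3 = (-12 - (-4)*(-64))**3 = (-12 - 1*256)**3 = (-12 - 256)**3 = (-268)**3 = -19248832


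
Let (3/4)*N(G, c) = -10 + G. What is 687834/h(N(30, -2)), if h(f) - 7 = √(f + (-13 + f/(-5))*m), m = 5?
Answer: 802473/19 - 114639*I*√65/19 ≈ 42235.0 - 48645.0*I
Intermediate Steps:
N(G, c) = -40/3 + 4*G/3 (N(G, c) = 4*(-10 + G)/3 = -40/3 + 4*G/3)
h(f) = 7 + I*√65 (h(f) = 7 + √(f + (-13 + f/(-5))*5) = 7 + √(f + (-13 + f*(-⅕))*5) = 7 + √(f + (-13 - f/5)*5) = 7 + √(f + (-65 - f)) = 7 + √(-65) = 7 + I*√65)
687834/h(N(30, -2)) = 687834/(7 + I*√65)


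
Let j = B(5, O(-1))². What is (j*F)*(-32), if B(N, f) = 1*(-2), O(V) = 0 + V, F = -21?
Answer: 2688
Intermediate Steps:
O(V) = V
B(N, f) = -2
j = 4 (j = (-2)² = 4)
(j*F)*(-32) = (4*(-21))*(-32) = -84*(-32) = 2688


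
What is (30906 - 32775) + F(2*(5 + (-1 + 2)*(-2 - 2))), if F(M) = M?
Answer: -1867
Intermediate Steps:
(30906 - 32775) + F(2*(5 + (-1 + 2)*(-2 - 2))) = (30906 - 32775) + 2*(5 + (-1 + 2)*(-2 - 2)) = -1869 + 2*(5 + 1*(-4)) = -1869 + 2*(5 - 4) = -1869 + 2*1 = -1869 + 2 = -1867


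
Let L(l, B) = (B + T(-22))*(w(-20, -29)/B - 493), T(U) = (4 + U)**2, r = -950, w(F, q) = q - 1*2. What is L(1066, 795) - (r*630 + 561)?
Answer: 12250517/265 ≈ 46228.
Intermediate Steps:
w(F, q) = -2 + q (w(F, q) = q - 2 = -2 + q)
L(l, B) = (-493 - 31/B)*(324 + B) (L(l, B) = (B + (4 - 22)**2)*((-2 - 29)/B - 493) = (B + (-18)**2)*(-31/B - 493) = (B + 324)*(-493 - 31/B) = (324 + B)*(-493 - 31/B) = (-493 - 31/B)*(324 + B))
L(1066, 795) - (r*630 + 561) = (-159763 - 10044/795 - 493*795) - (-950*630 + 561) = (-159763 - 10044*1/795 - 391935) - (-598500 + 561) = (-159763 - 3348/265 - 391935) - 1*(-597939) = -146203318/265 + 597939 = 12250517/265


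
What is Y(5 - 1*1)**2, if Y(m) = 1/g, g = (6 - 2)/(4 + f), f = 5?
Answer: 81/16 ≈ 5.0625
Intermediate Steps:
g = 4/9 (g = (6 - 2)/(4 + 5) = 4/9 ≈ 0.44444)
Y(m) = 9/4 (Y(m) = 1/(4/9) = 9/4)
Y(5 - 1*1)**2 = (9/4)**2 = 81/16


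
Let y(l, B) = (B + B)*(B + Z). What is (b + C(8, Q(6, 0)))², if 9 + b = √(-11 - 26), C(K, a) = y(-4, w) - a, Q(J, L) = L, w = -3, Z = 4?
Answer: (15 - I*√37)² ≈ 188.0 - 182.48*I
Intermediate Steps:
y(l, B) = 2*B*(4 + B) (y(l, B) = (B + B)*(B + 4) = (2*B)*(4 + B) = 2*B*(4 + B))
C(K, a) = -6 - a (C(K, a) = 2*(-3)*(4 - 3) - a = 2*(-3)*1 - a = -6 - a)
b = -9 + I*√37 (b = -9 + √(-11 - 26) = -9 + √(-37) = -9 + I*√37 ≈ -9.0 + 6.0828*I)
(b + C(8, Q(6, 0)))² = ((-9 + I*√37) + (-6 - 1*0))² = ((-9 + I*√37) + (-6 + 0))² = ((-9 + I*√37) - 6)² = (-15 + I*√37)²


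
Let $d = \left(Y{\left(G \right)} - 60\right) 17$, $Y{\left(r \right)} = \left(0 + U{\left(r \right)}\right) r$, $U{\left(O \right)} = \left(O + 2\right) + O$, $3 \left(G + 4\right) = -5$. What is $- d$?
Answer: $\frac{1088}{9} \approx 120.89$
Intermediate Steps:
$G = - \frac{17}{3}$ ($G = -4 + \frac{1}{3} \left(-5\right) = -4 - \frac{5}{3} = - \frac{17}{3} \approx -5.6667$)
$U{\left(O \right)} = 2 + 2 O$ ($U{\left(O \right)} = \left(2 + O\right) + O = 2 + 2 O$)
$Y{\left(r \right)} = r \left(2 + 2 r\right)$ ($Y{\left(r \right)} = \left(0 + \left(2 + 2 r\right)\right) r = \left(2 + 2 r\right) r = r \left(2 + 2 r\right)$)
$d = - \frac{1088}{9}$ ($d = \left(2 \left(- \frac{17}{3}\right) \left(1 - \frac{17}{3}\right) - 60\right) 17 = \left(2 \left(- \frac{17}{3}\right) \left(- \frac{14}{3}\right) - 60\right) 17 = \left(\frac{476}{9} - 60\right) 17 = \left(- \frac{64}{9}\right) 17 = - \frac{1088}{9} \approx -120.89$)
$- d = \left(-1\right) \left(- \frac{1088}{9}\right) = \frac{1088}{9}$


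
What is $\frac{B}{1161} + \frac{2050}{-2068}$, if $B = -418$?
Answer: $- \frac{1622237}{1200474} \approx -1.3513$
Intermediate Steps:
$\frac{B}{1161} + \frac{2050}{-2068} = - \frac{418}{1161} + \frac{2050}{-2068} = \left(-418\right) \frac{1}{1161} + 2050 \left(- \frac{1}{2068}\right) = - \frac{418}{1161} - \frac{1025}{1034} = - \frac{1622237}{1200474}$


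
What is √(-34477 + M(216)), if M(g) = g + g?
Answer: I*√34045 ≈ 184.51*I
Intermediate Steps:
M(g) = 2*g
√(-34477 + M(216)) = √(-34477 + 2*216) = √(-34477 + 432) = √(-34045) = I*√34045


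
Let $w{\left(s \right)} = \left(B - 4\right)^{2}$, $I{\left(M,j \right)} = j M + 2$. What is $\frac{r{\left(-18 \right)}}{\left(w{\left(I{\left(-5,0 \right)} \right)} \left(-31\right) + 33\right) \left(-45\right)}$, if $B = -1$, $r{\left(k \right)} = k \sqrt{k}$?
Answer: $- \frac{3 i \sqrt{2}}{1855} \approx - 0.0022871 i$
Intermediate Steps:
$r{\left(k \right)} = k^{\frac{3}{2}}$
$I{\left(M,j \right)} = 2 + M j$ ($I{\left(M,j \right)} = M j + 2 = 2 + M j$)
$w{\left(s \right)} = 25$ ($w{\left(s \right)} = \left(-1 - 4\right)^{2} = \left(-5\right)^{2} = 25$)
$\frac{r{\left(-18 \right)}}{\left(w{\left(I{\left(-5,0 \right)} \right)} \left(-31\right) + 33\right) \left(-45\right)} = \frac{\left(-18\right)^{\frac{3}{2}}}{\left(25 \left(-31\right) + 33\right) \left(-45\right)} = \frac{\left(-54\right) i \sqrt{2}}{\left(-775 + 33\right) \left(-45\right)} = \frac{\left(-54\right) i \sqrt{2}}{\left(-742\right) \left(-45\right)} = \frac{\left(-54\right) i \sqrt{2}}{33390} = - 54 i \sqrt{2} \cdot \frac{1}{33390} = - \frac{3 i \sqrt{2}}{1855}$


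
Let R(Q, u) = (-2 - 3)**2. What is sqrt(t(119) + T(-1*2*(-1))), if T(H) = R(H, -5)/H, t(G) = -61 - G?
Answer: I*sqrt(670)/2 ≈ 12.942*I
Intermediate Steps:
R(Q, u) = 25 (R(Q, u) = (-5)**2 = 25)
T(H) = 25/H
sqrt(t(119) + T(-1*2*(-1))) = sqrt((-61 - 1*119) + 25/((-1*2*(-1)))) = sqrt((-61 - 119) + 25/((-2*(-1)))) = sqrt(-180 + 25/2) = sqrt(-335/2) = I*sqrt(670)/2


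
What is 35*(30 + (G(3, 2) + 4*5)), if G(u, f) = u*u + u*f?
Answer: 2275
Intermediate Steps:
G(u, f) = u² + f*u
35*(30 + (G(3, 2) + 4*5)) = 35*(30 + (3*(2 + 3) + 4*5)) = 35*(30 + (3*5 + 20)) = 35*(30 + (15 + 20)) = 35*(30 + 35) = 35*65 = 2275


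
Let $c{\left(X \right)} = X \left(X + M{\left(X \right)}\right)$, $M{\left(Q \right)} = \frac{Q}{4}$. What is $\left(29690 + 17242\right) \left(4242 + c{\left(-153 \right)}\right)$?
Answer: $1572374529$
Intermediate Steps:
$M{\left(Q \right)} = \frac{Q}{4}$ ($M{\left(Q \right)} = Q \frac{1}{4} = \frac{Q}{4}$)
$c{\left(X \right)} = \frac{5 X^{2}}{4}$ ($c{\left(X \right)} = X \left(X + \frac{X}{4}\right) = X \frac{5 X}{4} = \frac{5 X^{2}}{4}$)
$\left(29690 + 17242\right) \left(4242 + c{\left(-153 \right)}\right) = \left(29690 + 17242\right) \left(4242 + \frac{5 \left(-153\right)^{2}}{4}\right) = 46932 \left(4242 + \frac{5}{4} \cdot 23409\right) = 46932 \left(4242 + \frac{117045}{4}\right) = 46932 \cdot \frac{134013}{4} = 1572374529$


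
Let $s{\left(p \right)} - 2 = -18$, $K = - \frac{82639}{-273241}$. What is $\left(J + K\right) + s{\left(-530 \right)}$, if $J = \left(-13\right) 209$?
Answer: $- \frac{746685014}{273241} \approx -2732.7$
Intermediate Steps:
$K = \frac{82639}{273241}$ ($K = \left(-82639\right) \left(- \frac{1}{273241}\right) = \frac{82639}{273241} \approx 0.30244$)
$s{\left(p \right)} = -16$ ($s{\left(p \right)} = 2 - 18 = -16$)
$J = -2717$
$\left(J + K\right) + s{\left(-530 \right)} = \left(-2717 + \frac{82639}{273241}\right) - 16 = - \frac{742313158}{273241} - 16 = - \frac{746685014}{273241}$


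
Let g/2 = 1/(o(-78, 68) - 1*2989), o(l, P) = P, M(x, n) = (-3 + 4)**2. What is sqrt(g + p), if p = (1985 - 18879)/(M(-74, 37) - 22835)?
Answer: sqrt(16777197995829)/4764151 ≈ 0.85975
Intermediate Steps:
M(x, n) = 1 (M(x, n) = 1**2 = 1)
g = -2/2921 (g = 2/(68 - 1*2989) = 2/(68 - 2989) = 2/(-2921) = 2*(-1/2921) = -2/2921 ≈ -0.00068470)
p = 8447/11417 (p = (1985 - 18879)/(1 - 22835) = -16894/(-22834) = -16894*(-1/22834) = 8447/11417 ≈ 0.73986)
sqrt(g + p) = sqrt(-2/2921 + 8447/11417) = sqrt(24650853/33349057) = sqrt(16777197995829)/4764151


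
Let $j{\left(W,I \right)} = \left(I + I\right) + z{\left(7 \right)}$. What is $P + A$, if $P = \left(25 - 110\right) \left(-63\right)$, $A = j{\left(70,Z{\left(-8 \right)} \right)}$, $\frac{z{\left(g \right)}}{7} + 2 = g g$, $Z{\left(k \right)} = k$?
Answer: $5668$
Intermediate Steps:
$z{\left(g \right)} = -14 + 7 g^{2}$ ($z{\left(g \right)} = -14 + 7 g g = -14 + 7 g^{2}$)
$j{\left(W,I \right)} = 329 + 2 I$ ($j{\left(W,I \right)} = \left(I + I\right) - \left(14 - 7 \cdot 7^{2}\right) = 2 I + \left(-14 + 7 \cdot 49\right) = 2 I + \left(-14 + 343\right) = 2 I + 329 = 329 + 2 I$)
$A = 313$ ($A = 329 + 2 \left(-8\right) = 329 - 16 = 313$)
$P = 5355$ ($P = \left(-85\right) \left(-63\right) = 5355$)
$P + A = 5355 + 313 = 5668$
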